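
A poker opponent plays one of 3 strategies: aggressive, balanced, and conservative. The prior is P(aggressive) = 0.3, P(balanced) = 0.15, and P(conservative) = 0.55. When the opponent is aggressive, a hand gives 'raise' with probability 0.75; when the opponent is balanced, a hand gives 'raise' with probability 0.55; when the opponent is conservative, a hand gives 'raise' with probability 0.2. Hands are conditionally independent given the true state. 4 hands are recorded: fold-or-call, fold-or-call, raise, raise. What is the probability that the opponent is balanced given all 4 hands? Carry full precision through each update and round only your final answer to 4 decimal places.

Apply Bayes' rule sequentially, carrying P(balanced) forward.
After 'fold-or-call': normaliser = 0.25·0.3000 + 0.45·0.1500 + 0.8·0.5500; P(aggressive) ≈ 0.1288, P(balanced) ≈ 0.1159, P(conservative) ≈ 0.7554
After 'fold-or-call': normaliser = 0.25·0.1288 + 0.45·0.1159 + 0.8·0.7554; P(aggressive) ≈ 0.0467, P(balanced) ≈ 0.0757, P(conservative) ≈ 0.8775
After 'raise': normaliser = 0.75·0.0467 + 0.55·0.0757 + 0.2·0.8775; P(aggressive) ≈ 0.1390, P(balanced) ≈ 0.1651, P(conservative) ≈ 0.6959
After 'raise': normaliser = 0.75·0.1390 + 0.55·0.1651 + 0.2·0.6959; P(aggressive) ≈ 0.3119, P(balanced) ≈ 0.2717, P(conservative) ≈ 0.4164

0.2717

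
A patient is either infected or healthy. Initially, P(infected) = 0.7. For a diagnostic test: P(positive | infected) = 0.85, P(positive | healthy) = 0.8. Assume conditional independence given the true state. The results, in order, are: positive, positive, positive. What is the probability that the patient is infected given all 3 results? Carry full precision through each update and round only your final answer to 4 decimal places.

After 'positive': P(infected) = 0.85·0.7000 / (0.85·0.7000 + 0.8·0.3000) ≈ 0.7126
After 'positive': P(infected) = 0.85·0.7126 / (0.85·0.7126 + 0.8·0.2874) ≈ 0.7248
After 'positive': P(infected) = 0.85·0.7248 / (0.85·0.7248 + 0.8·0.2752) ≈ 0.7368

0.7368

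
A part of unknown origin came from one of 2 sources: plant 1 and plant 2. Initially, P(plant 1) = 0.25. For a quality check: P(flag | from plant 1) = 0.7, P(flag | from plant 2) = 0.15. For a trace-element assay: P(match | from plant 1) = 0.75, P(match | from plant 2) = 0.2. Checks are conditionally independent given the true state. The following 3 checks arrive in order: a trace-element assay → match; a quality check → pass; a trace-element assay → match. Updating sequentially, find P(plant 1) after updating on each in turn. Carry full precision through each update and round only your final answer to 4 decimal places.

0.6233

After a trace-element assay='match': P(plant 1) = 0.75·0.2500 / (0.75·0.2500 + 0.2·0.7500) ≈ 0.5556
After a quality check='pass': P(plant 1) = 0.3·0.5556 / (0.3·0.5556 + 0.85·0.4444) ≈ 0.3061
After a trace-element assay='match': P(plant 1) = 0.75·0.3061 / (0.75·0.3061 + 0.2·0.6939) ≈ 0.6233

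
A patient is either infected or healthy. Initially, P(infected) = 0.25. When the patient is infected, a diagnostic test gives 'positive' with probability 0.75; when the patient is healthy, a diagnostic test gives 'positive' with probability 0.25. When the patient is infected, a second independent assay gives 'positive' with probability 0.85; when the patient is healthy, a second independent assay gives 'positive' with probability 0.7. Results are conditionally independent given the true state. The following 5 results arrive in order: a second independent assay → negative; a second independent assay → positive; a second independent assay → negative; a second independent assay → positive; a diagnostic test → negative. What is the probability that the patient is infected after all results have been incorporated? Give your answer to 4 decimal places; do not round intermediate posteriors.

0.0393

After a second independent assay='negative': P(infected) = 0.15·0.2500 / (0.15·0.2500 + 0.3·0.7500) ≈ 0.1429
After a second independent assay='positive': P(infected) = 0.85·0.1429 / (0.85·0.1429 + 0.7·0.8571) ≈ 0.1683
After a second independent assay='negative': P(infected) = 0.15·0.1683 / (0.15·0.1683 + 0.3·0.8317) ≈ 0.0919
After a second independent assay='positive': P(infected) = 0.85·0.0919 / (0.85·0.0919 + 0.7·0.9081) ≈ 0.1094
After a diagnostic test='negative': P(infected) = 0.25·0.1094 / (0.25·0.1094 + 0.75·0.8906) ≈ 0.0393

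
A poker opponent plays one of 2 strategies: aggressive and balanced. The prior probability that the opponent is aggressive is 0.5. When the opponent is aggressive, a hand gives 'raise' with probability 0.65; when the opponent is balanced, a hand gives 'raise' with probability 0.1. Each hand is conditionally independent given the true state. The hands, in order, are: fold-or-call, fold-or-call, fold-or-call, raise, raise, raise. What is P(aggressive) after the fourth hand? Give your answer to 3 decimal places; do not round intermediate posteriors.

0.277

After 'fold-or-call': P(aggressive) = 0.35·0.5000 / (0.35·0.5000 + 0.9·0.5000) ≈ 0.2800
After 'fold-or-call': P(aggressive) = 0.35·0.2800 / (0.35·0.2800 + 0.9·0.7200) ≈ 0.1314
After 'fold-or-call': P(aggressive) = 0.35·0.1314 / (0.35·0.1314 + 0.9·0.8686) ≈ 0.0555
After 'raise': P(aggressive) = 0.65·0.0555 / (0.65·0.0555 + 0.1·0.9445) ≈ 0.2766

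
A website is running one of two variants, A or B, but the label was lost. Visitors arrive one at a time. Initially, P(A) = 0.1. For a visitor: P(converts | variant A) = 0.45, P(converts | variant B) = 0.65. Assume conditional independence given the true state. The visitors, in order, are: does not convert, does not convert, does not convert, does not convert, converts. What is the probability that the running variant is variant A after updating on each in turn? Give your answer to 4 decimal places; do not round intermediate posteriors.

Each posterior becomes the prior for the next update.
After 'does not convert': P(A) = 0.55·0.1000 / (0.55·0.1000 + 0.35·0.9000) ≈ 0.1486
After 'does not convert': P(A) = 0.55·0.1486 / (0.55·0.1486 + 0.35·0.8514) ≈ 0.2153
After 'does not convert': P(A) = 0.55·0.2153 / (0.55·0.2153 + 0.35·0.7847) ≈ 0.3013
After 'does not convert': P(A) = 0.55·0.3013 / (0.55·0.3013 + 0.35·0.6987) ≈ 0.4039
After 'converts': P(A) = 0.45·0.4039 / (0.45·0.4039 + 0.65·0.5961) ≈ 0.3193

0.3193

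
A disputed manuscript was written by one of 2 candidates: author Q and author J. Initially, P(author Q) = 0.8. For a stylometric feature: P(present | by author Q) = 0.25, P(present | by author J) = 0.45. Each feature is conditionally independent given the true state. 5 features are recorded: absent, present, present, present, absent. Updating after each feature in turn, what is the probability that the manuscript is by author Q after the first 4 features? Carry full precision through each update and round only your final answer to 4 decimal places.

Apply Bayes' rule sequentially, carrying P(author Q) forward.
After 'absent': P(author Q) = 0.75·0.8000 / (0.75·0.8000 + 0.55·0.2000) ≈ 0.8451
After 'present': P(author Q) = 0.25·0.8451 / (0.25·0.8451 + 0.45·0.1549) ≈ 0.7519
After 'present': P(author Q) = 0.25·0.7519 / (0.25·0.7519 + 0.45·0.2481) ≈ 0.6274
After 'present': P(author Q) = 0.25·0.6274 / (0.25·0.6274 + 0.45·0.3726) ≈ 0.4833

0.4833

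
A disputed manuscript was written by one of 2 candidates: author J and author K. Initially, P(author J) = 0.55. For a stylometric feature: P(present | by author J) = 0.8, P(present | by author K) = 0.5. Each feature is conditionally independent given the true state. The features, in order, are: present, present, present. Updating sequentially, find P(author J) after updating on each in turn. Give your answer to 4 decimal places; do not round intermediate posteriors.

0.8335

After 'present': P(author J) = 0.8·0.5500 / (0.8·0.5500 + 0.5·0.4500) ≈ 0.6617
After 'present': P(author J) = 0.8·0.6617 / (0.8·0.6617 + 0.5·0.3383) ≈ 0.7578
After 'present': P(author J) = 0.8·0.7578 / (0.8·0.7578 + 0.5·0.2422) ≈ 0.8335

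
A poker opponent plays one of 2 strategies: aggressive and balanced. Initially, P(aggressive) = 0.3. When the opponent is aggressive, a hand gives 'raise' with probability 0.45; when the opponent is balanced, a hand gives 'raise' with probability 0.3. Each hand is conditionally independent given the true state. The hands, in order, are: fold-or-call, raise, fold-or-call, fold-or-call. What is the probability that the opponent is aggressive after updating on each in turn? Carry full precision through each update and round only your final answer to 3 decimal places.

After 'fold-or-call': P(aggressive) = 0.55·0.3000 / (0.55·0.3000 + 0.7·0.7000) ≈ 0.2519
After 'raise': P(aggressive) = 0.45·0.2519 / (0.45·0.2519 + 0.3·0.7481) ≈ 0.3356
After 'fold-or-call': P(aggressive) = 0.55·0.3356 / (0.55·0.3356 + 0.7·0.6644) ≈ 0.2841
After 'fold-or-call': P(aggressive) = 0.55·0.2841 / (0.55·0.2841 + 0.7·0.7159) ≈ 0.2377

0.238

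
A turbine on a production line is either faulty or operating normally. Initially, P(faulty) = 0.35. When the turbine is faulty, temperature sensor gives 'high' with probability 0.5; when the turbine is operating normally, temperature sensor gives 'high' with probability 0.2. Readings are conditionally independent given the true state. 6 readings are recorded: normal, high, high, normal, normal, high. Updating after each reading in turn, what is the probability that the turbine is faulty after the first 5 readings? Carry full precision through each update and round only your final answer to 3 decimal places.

After 'normal': P(faulty) = 0.5·0.3500 / (0.5·0.3500 + 0.8·0.6500) ≈ 0.2518
After 'high': P(faulty) = 0.5·0.2518 / (0.5·0.2518 + 0.2·0.7482) ≈ 0.4569
After 'high': P(faulty) = 0.5·0.4569 / (0.5·0.4569 + 0.2·0.5431) ≈ 0.6778
After 'normal': P(faulty) = 0.5·0.6778 / (0.5·0.6778 + 0.8·0.3222) ≈ 0.5680
After 'normal': P(faulty) = 0.5·0.5680 / (0.5·0.5680 + 0.8·0.4320) ≈ 0.4510

0.451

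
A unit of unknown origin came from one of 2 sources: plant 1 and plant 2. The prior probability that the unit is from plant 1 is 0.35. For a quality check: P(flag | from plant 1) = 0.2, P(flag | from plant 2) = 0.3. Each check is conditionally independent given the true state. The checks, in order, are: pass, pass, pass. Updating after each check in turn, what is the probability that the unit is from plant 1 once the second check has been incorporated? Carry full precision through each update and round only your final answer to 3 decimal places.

After 'pass': P(plant 1) = 0.8·0.3500 / (0.8·0.3500 + 0.7·0.6500) ≈ 0.3810
After 'pass': P(plant 1) = 0.8·0.3810 / (0.8·0.3810 + 0.7·0.6190) ≈ 0.4129

0.413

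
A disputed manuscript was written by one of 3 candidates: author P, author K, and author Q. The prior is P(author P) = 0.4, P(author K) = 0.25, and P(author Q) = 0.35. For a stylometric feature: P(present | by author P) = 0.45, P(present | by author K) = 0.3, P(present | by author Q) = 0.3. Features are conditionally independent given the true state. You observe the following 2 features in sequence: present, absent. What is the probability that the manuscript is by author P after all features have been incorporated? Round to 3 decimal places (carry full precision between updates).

Apply Bayes' rule sequentially, carrying P(author P) forward.
After 'present': normaliser = 0.45·0.4000 + 0.3·0.2500 + 0.3·0.3500; P(author P) ≈ 0.5000, P(author K) ≈ 0.2083, P(author Q) ≈ 0.2917
After 'absent': normaliser = 0.55·0.5000 + 0.7·0.2083 + 0.7·0.2917; P(author P) ≈ 0.4400, P(author K) ≈ 0.2333, P(author Q) ≈ 0.3267

0.440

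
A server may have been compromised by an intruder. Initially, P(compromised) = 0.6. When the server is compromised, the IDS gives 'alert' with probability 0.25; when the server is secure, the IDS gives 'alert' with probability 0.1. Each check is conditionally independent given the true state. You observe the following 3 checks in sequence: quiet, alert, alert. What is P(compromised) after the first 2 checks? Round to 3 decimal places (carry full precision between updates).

0.758

After 'quiet': P(compromised) = 0.75·0.6000 / (0.75·0.6000 + 0.9·0.4000) ≈ 0.5556
After 'alert': P(compromised) = 0.25·0.5556 / (0.25·0.5556 + 0.1·0.4444) ≈ 0.7576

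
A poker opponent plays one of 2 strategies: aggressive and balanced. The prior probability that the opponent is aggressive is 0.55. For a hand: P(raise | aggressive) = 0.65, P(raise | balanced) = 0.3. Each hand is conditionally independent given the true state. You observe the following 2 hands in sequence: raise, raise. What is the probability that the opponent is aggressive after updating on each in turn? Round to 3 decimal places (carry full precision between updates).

After 'raise': P(aggressive) = 0.65·0.5500 / (0.65·0.5500 + 0.3·0.4500) ≈ 0.7259
After 'raise': P(aggressive) = 0.65·0.7259 / (0.65·0.7259 + 0.3·0.2741) ≈ 0.8516

0.852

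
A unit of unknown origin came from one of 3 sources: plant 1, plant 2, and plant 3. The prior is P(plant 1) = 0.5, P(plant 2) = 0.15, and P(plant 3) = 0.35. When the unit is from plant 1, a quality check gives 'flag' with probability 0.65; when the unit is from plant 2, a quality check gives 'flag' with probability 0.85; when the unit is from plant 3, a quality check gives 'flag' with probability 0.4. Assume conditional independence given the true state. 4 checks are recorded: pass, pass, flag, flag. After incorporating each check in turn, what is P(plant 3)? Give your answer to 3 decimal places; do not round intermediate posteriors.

After 'pass': normaliser = 0.35·0.5000 + 0.15·0.1500 + 0.6·0.3500; P(plant 1) ≈ 0.4294, P(plant 2) ≈ 0.0552, P(plant 3) ≈ 0.5153
After 'pass': normaliser = 0.35·0.4294 + 0.15·0.0552 + 0.6·0.5153; P(plant 1) ≈ 0.3213, P(plant 2) ≈ 0.0177, P(plant 3) ≈ 0.6610
After 'flag': normaliser = 0.65·0.3213 + 0.85·0.0177 + 0.4·0.6610; P(plant 1) ≈ 0.4277, P(plant 2) ≈ 0.0308, P(plant 3) ≈ 0.5415
After 'flag': normaliser = 0.65·0.4277 + 0.85·0.0308 + 0.4·0.5415; P(plant 1) ≈ 0.5338, P(plant 2) ≈ 0.0503, P(plant 3) ≈ 0.4159

0.416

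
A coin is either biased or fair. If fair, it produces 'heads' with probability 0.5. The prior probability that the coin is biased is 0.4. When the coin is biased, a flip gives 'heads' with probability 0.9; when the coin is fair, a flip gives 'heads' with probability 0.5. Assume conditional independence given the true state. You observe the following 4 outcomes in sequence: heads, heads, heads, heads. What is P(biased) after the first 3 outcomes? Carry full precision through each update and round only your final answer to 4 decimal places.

After 'heads': P(biased) = 0.9·0.4000 / (0.9·0.4000 + 0.5·0.6000) ≈ 0.5455
After 'heads': P(biased) = 0.9·0.5455 / (0.9·0.5455 + 0.5·0.4545) ≈ 0.6835
After 'heads': P(biased) = 0.9·0.6835 / (0.9·0.6835 + 0.5·0.3165) ≈ 0.7954

0.7954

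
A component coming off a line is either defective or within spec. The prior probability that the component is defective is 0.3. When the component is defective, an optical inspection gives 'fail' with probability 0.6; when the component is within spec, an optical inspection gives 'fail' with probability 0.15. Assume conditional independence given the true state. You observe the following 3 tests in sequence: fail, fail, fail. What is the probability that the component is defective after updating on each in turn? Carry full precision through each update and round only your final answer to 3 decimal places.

0.965

Apply Bayes' rule sequentially, carrying P(defective) forward.
After 'fail': P(defective) = 0.6·0.3000 / (0.6·0.3000 + 0.15·0.7000) ≈ 0.6316
After 'fail': P(defective) = 0.6·0.6316 / (0.6·0.6316 + 0.15·0.3684) ≈ 0.8727
After 'fail': P(defective) = 0.6·0.8727 / (0.6·0.8727 + 0.15·0.1273) ≈ 0.9648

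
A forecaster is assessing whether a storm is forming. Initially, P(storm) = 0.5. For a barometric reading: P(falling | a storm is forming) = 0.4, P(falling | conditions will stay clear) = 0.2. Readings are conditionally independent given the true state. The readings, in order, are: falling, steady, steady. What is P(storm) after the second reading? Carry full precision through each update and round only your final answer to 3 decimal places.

0.600

After 'falling': P(storm) = 0.4·0.5000 / (0.4·0.5000 + 0.2·0.5000) ≈ 0.6667
After 'steady': P(storm) = 0.6·0.6667 / (0.6·0.6667 + 0.8·0.3333) ≈ 0.6000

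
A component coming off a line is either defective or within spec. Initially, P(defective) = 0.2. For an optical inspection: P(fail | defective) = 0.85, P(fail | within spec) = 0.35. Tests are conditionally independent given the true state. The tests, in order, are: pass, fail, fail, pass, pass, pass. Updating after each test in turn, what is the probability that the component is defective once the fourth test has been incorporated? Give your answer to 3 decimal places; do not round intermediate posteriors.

0.073

Apply Bayes' rule sequentially, carrying P(defective) forward.
After 'pass': P(defective) = 0.15·0.2000 / (0.15·0.2000 + 0.65·0.8000) ≈ 0.0545
After 'fail': P(defective) = 0.85·0.0545 / (0.85·0.0545 + 0.35·0.9455) ≈ 0.1229
After 'fail': P(defective) = 0.85·0.1229 / (0.85·0.1229 + 0.35·0.8771) ≈ 0.2539
After 'pass': P(defective) = 0.15·0.2539 / (0.15·0.2539 + 0.65·0.7461) ≈ 0.0728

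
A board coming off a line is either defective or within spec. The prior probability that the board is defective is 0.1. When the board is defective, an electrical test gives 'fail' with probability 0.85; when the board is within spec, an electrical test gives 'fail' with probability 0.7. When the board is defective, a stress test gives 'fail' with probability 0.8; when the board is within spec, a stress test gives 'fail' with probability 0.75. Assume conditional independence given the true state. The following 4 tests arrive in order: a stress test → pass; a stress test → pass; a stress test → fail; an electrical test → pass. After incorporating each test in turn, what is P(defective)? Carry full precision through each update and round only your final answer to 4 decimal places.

Apply Bayes' rule sequentially, carrying P(defective) forward.
After a stress test='pass': P(defective) = 0.2·0.1000 / (0.2·0.1000 + 0.25·0.9000) ≈ 0.0816
After a stress test='pass': P(defective) = 0.2·0.0816 / (0.2·0.0816 + 0.25·0.9184) ≈ 0.0664
After a stress test='fail': P(defective) = 0.8·0.0664 / (0.8·0.0664 + 0.75·0.9336) ≈ 0.0705
After an electrical test='pass': P(defective) = 0.15·0.0705 / (0.15·0.0705 + 0.3·0.9295) ≈ 0.0365

0.0365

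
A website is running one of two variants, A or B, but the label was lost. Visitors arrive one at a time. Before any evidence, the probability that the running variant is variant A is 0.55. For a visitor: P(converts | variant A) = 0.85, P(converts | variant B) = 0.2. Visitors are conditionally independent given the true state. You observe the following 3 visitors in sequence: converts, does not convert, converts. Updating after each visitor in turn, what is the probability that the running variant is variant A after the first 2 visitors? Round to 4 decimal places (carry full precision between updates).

0.4934

After 'converts': P(A) = 0.85·0.5500 / (0.85·0.5500 + 0.2·0.4500) ≈ 0.8386
After 'does not convert': P(A) = 0.15·0.8386 / (0.15·0.8386 + 0.8·0.1614) ≈ 0.4934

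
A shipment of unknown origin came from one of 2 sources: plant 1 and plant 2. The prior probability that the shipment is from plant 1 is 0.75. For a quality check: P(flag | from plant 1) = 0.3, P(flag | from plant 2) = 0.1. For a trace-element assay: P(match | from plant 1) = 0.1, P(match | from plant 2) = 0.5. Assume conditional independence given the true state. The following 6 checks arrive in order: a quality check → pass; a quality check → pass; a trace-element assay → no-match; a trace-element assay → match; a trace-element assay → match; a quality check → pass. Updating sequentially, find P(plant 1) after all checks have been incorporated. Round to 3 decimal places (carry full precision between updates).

0.092

After a quality check='pass': P(plant 1) = 0.7·0.7500 / (0.7·0.7500 + 0.9·0.2500) ≈ 0.7000
After a quality check='pass': P(plant 1) = 0.7·0.7000 / (0.7·0.7000 + 0.9·0.3000) ≈ 0.6447
After a trace-element assay='no-match': P(plant 1) = 0.9·0.6447 / (0.9·0.6447 + 0.5·0.3553) ≈ 0.7656
After a trace-element assay='match': P(plant 1) = 0.1·0.7656 / (0.1·0.7656 + 0.5·0.2344) ≈ 0.3952
After a trace-element assay='match': P(plant 1) = 0.1·0.3952 / (0.1·0.3952 + 0.5·0.6048) ≈ 0.1156
After a quality check='pass': P(plant 1) = 0.7·0.1156 / (0.7·0.1156 + 0.9·0.8844) ≈ 0.0923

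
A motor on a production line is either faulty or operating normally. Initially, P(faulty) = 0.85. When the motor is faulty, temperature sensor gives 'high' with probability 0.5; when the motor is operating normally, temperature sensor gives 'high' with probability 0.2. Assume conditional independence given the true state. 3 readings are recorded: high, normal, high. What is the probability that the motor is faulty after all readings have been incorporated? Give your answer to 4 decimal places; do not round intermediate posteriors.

After 'high': P(faulty) = 0.5·0.8500 / (0.5·0.8500 + 0.2·0.1500) ≈ 0.9341
After 'normal': P(faulty) = 0.5·0.9341 / (0.5·0.9341 + 0.8·0.0659) ≈ 0.8985
After 'high': P(faulty) = 0.5·0.8985 / (0.5·0.8985 + 0.2·0.1015) ≈ 0.9568

0.9568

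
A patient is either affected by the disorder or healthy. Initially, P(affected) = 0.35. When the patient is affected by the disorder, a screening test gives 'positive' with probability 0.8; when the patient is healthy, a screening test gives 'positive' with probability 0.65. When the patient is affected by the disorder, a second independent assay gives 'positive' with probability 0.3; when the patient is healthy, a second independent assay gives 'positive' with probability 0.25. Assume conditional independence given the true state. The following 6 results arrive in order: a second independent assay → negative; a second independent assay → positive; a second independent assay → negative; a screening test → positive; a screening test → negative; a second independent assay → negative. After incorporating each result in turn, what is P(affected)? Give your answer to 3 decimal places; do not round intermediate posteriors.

After a second independent assay='negative': P(affected) = 0.7·0.3500 / (0.7·0.3500 + 0.75·0.6500) ≈ 0.3345
After a second independent assay='positive': P(affected) = 0.3·0.3345 / (0.3·0.3345 + 0.25·0.6655) ≈ 0.3762
After a second independent assay='negative': P(affected) = 0.7·0.3762 / (0.7·0.3762 + 0.75·0.6238) ≈ 0.3602
After a screening test='positive': P(affected) = 0.8·0.3602 / (0.8·0.3602 + 0.65·0.6398) ≈ 0.4093
After a screening test='negative': P(affected) = 0.2·0.4093 / (0.2·0.4093 + 0.35·0.5907) ≈ 0.2836
After a second independent assay='negative': P(affected) = 0.7·0.2836 / (0.7·0.2836 + 0.75·0.7164) ≈ 0.2698

0.270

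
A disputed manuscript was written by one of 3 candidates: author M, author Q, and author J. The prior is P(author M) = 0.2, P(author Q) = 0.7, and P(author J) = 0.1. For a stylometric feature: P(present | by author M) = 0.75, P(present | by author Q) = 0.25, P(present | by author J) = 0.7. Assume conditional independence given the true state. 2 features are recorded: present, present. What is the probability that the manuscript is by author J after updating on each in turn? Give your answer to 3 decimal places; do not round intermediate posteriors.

0.239

After 'present': normaliser = 0.75·0.2000 + 0.25·0.7000 + 0.7·0.1000; P(author M) ≈ 0.3797, P(author Q) ≈ 0.4430, P(author J) ≈ 0.1772
After 'present': normaliser = 0.75·0.3797 + 0.25·0.4430 + 0.7·0.1772; P(author M) ≈ 0.5481, P(author Q) ≈ 0.2132, P(author J) ≈ 0.2387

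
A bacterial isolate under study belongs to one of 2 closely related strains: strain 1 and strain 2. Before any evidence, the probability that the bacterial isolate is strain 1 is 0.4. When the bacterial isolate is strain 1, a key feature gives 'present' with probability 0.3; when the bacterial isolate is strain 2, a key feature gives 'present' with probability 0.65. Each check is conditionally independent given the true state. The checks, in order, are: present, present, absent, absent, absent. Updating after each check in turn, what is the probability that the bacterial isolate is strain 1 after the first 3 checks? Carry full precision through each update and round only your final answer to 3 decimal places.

0.221

After 'present': P(strain 1) = 0.3·0.4000 / (0.3·0.4000 + 0.65·0.6000) ≈ 0.2353
After 'present': P(strain 1) = 0.3·0.2353 / (0.3·0.2353 + 0.65·0.7647) ≈ 0.1244
After 'absent': P(strain 1) = 0.7·0.1244 / (0.7·0.1244 + 0.35·0.8756) ≈ 0.2212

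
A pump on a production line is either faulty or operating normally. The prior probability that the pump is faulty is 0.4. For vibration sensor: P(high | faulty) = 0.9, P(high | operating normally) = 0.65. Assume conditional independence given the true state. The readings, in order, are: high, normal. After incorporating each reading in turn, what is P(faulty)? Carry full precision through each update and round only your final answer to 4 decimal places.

0.2087

Each posterior becomes the prior for the next update.
After 'high': P(faulty) = 0.9·0.4000 / (0.9·0.4000 + 0.65·0.6000) ≈ 0.4800
After 'normal': P(faulty) = 0.1·0.4800 / (0.1·0.4800 + 0.35·0.5200) ≈ 0.2087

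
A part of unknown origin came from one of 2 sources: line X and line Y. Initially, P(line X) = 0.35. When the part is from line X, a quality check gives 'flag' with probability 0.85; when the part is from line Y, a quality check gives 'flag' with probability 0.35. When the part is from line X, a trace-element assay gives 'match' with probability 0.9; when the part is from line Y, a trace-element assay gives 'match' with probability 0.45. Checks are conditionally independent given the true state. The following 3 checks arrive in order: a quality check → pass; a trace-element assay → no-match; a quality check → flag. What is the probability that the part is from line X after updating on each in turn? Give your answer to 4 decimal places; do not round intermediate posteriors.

After a quality check='pass': P(line X) = 0.15·0.3500 / (0.15·0.3500 + 0.65·0.6500) ≈ 0.1105
After a trace-element assay='no-match': P(line X) = 0.1·0.1105 / (0.1·0.1105 + 0.55·0.8895) ≈ 0.0221
After a quality check='flag': P(line X) = 0.85·0.0221 / (0.85·0.0221 + 0.35·0.9779) ≈ 0.0520

0.0520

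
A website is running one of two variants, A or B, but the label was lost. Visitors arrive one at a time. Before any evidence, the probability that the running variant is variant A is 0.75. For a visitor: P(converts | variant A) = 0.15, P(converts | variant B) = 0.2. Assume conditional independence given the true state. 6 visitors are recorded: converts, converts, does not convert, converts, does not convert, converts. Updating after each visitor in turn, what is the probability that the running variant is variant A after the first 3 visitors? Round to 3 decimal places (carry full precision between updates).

0.642

After 'converts': P(A) = 0.15·0.7500 / (0.15·0.7500 + 0.2·0.2500) ≈ 0.6923
After 'converts': P(A) = 0.15·0.6923 / (0.15·0.6923 + 0.2·0.3077) ≈ 0.6279
After 'does not convert': P(A) = 0.85·0.6279 / (0.85·0.6279 + 0.8·0.3721) ≈ 0.6420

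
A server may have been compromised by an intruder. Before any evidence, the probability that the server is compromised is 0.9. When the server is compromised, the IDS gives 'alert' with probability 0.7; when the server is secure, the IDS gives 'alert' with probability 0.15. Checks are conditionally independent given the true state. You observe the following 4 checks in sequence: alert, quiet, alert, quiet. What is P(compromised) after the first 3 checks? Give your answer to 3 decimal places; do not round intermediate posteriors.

After 'alert': P(compromised) = 0.7·0.9000 / (0.7·0.9000 + 0.15·0.1000) ≈ 0.9767
After 'quiet': P(compromised) = 0.3·0.9767 / (0.3·0.9767 + 0.85·0.0233) ≈ 0.9368
After 'alert': P(compromised) = 0.7·0.9368 / (0.7·0.9368 + 0.15·0.0632) ≈ 0.9858

0.986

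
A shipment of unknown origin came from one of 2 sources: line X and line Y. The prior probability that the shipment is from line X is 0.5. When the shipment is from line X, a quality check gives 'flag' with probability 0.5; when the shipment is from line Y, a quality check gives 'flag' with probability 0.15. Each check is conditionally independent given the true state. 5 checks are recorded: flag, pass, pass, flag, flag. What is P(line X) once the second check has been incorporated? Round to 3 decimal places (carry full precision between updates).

0.662

After 'flag': P(line X) = 0.5·0.5000 / (0.5·0.5000 + 0.15·0.5000) ≈ 0.7692
After 'pass': P(line X) = 0.5·0.7692 / (0.5·0.7692 + 0.85·0.2308) ≈ 0.6623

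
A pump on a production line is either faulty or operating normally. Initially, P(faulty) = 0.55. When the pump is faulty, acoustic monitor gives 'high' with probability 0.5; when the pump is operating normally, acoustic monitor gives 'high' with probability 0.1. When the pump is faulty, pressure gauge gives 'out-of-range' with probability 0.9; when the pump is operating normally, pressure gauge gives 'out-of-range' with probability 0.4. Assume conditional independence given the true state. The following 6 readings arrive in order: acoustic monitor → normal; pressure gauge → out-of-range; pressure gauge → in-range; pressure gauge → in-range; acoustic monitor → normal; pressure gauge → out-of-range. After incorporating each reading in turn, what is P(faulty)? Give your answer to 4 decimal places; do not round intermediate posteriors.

0.0504

After acoustic monitor='normal': P(faulty) = 0.5·0.5500 / (0.5·0.5500 + 0.9·0.4500) ≈ 0.4044
After pressure gauge='out-of-range': P(faulty) = 0.9·0.4044 / (0.9·0.4044 + 0.4·0.5956) ≈ 0.6044
After pressure gauge='in-range': P(faulty) = 0.1·0.6044 / (0.1·0.6044 + 0.6·0.3956) ≈ 0.2030
After pressure gauge='in-range': P(faulty) = 0.1·0.2030 / (0.1·0.2030 + 0.6·0.7970) ≈ 0.0407
After acoustic monitor='normal': P(faulty) = 0.5·0.0407 / (0.5·0.0407 + 0.9·0.9593) ≈ 0.0230
After pressure gauge='out-of-range': P(faulty) = 0.9·0.0230 / (0.9·0.0230 + 0.4·0.9770) ≈ 0.0504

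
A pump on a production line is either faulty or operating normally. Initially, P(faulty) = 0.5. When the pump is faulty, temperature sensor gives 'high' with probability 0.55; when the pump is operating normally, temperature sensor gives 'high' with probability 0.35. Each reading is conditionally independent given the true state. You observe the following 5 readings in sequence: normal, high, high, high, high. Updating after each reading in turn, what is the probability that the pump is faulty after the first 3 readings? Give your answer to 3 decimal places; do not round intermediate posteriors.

0.631

After 'normal': P(faulty) = 0.45·0.5000 / (0.45·0.5000 + 0.65·0.5000) ≈ 0.4091
After 'high': P(faulty) = 0.55·0.4091 / (0.55·0.4091 + 0.35·0.5909) ≈ 0.5211
After 'high': P(faulty) = 0.55·0.5211 / (0.55·0.5211 + 0.35·0.4789) ≈ 0.6309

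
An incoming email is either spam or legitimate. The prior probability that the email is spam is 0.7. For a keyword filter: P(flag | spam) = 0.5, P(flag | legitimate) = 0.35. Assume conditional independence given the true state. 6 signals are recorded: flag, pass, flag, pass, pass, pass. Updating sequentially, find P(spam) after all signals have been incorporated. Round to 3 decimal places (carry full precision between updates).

0.625

Apply Bayes' rule sequentially, carrying P(spam) forward.
After 'flag': P(spam) = 0.5·0.7000 / (0.5·0.7000 + 0.35·0.3000) ≈ 0.7692
After 'pass': P(spam) = 0.5·0.7692 / (0.5·0.7692 + 0.65·0.2308) ≈ 0.7194
After 'flag': P(spam) = 0.5·0.7194 / (0.5·0.7194 + 0.35·0.2806) ≈ 0.7855
After 'pass': P(spam) = 0.5·0.7855 / (0.5·0.7855 + 0.65·0.2145) ≈ 0.7381
After 'pass': P(spam) = 0.5·0.7381 / (0.5·0.7381 + 0.65·0.2619) ≈ 0.6843
After 'pass': P(spam) = 0.5·0.6843 / (0.5·0.6843 + 0.65·0.3157) ≈ 0.6251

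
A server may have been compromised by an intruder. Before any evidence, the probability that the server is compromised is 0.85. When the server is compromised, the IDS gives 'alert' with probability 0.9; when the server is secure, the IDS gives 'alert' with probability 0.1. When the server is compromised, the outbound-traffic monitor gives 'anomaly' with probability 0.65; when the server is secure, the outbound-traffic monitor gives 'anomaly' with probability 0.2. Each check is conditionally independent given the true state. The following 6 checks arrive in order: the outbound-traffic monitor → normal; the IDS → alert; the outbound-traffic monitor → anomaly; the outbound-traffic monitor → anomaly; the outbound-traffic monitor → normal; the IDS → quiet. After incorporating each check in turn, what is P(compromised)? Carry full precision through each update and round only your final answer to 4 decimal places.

After the outbound-traffic monitor='normal': P(compromised) = 0.35·0.8500 / (0.35·0.8500 + 0.8·0.1500) ≈ 0.7126
After the IDS='alert': P(compromised) = 0.9·0.7126 / (0.9·0.7126 + 0.1·0.2874) ≈ 0.9571
After the outbound-traffic monitor='anomaly': P(compromised) = 0.65·0.9571 / (0.65·0.9571 + 0.2·0.0429) ≈ 0.9864
After the outbound-traffic monitor='anomaly': P(compromised) = 0.65·0.9864 / (0.65·0.9864 + 0.2·0.0136) ≈ 0.9958
After the outbound-traffic monitor='normal': P(compromised) = 0.35·0.9958 / (0.35·0.9958 + 0.8·0.0042) ≈ 0.9904
After the IDS='quiet': P(compromised) = 0.1·0.9904 / (0.1·0.9904 + 0.9·0.0096) ≈ 0.9197

0.9197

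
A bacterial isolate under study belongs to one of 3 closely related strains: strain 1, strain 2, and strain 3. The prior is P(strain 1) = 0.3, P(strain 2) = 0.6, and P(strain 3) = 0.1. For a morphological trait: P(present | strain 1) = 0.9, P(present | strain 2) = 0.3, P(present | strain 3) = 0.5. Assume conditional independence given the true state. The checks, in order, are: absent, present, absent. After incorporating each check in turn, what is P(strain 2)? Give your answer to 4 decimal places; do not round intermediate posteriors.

After 'absent': normaliser = 0.1·0.3000 + 0.7·0.6000 + 0.5·0.1000; P(strain 1) ≈ 0.0600, P(strain 2) ≈ 0.8400, P(strain 3) ≈ 0.1000
After 'present': normaliser = 0.9·0.0600 + 0.3·0.8400 + 0.5·0.1000; P(strain 1) ≈ 0.1517, P(strain 2) ≈ 0.7079, P(strain 3) ≈ 0.1404
After 'absent': normaliser = 0.1·0.1517 + 0.7·0.7079 + 0.5·0.1404; P(strain 1) ≈ 0.0261, P(strain 2) ≈ 0.8530, P(strain 3) ≈ 0.1209

0.8530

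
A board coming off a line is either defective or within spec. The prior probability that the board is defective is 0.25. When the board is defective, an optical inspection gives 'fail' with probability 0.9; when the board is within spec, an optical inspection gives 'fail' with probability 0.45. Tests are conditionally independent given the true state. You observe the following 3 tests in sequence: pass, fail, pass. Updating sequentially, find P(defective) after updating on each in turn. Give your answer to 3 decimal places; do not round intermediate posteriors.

0.022

Each posterior becomes the prior for the next update.
After 'pass': P(defective) = 0.1·0.2500 / (0.1·0.2500 + 0.55·0.7500) ≈ 0.0571
After 'fail': P(defective) = 0.9·0.0571 / (0.9·0.0571 + 0.45·0.9429) ≈ 0.1081
After 'pass': P(defective) = 0.1·0.1081 / (0.1·0.1081 + 0.55·0.8919) ≈ 0.0216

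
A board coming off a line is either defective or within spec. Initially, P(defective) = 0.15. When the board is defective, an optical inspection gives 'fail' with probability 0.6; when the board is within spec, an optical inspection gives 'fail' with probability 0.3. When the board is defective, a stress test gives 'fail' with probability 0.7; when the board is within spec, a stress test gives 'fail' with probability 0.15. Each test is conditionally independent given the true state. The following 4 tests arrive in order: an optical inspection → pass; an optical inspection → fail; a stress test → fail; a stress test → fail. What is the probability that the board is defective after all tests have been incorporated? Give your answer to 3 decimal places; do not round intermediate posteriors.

0.815

After an optical inspection='pass': P(defective) = 0.4·0.1500 / (0.4·0.1500 + 0.7·0.8500) ≈ 0.0916
After an optical inspection='fail': P(defective) = 0.6·0.0916 / (0.6·0.0916 + 0.3·0.9084) ≈ 0.1678
After a stress test='fail': P(defective) = 0.7·0.1678 / (0.7·0.1678 + 0.15·0.8322) ≈ 0.4848
After a stress test='fail': P(defective) = 0.7·0.4848 / (0.7·0.4848 + 0.15·0.5152) ≈ 0.8145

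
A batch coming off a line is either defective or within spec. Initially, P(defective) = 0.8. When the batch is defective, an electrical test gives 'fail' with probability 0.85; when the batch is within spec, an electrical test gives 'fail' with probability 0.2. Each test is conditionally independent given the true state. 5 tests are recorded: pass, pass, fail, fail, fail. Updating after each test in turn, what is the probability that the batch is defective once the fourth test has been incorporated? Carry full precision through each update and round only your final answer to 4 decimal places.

0.7175

Each posterior becomes the prior for the next update.
After 'pass': P(defective) = 0.15·0.8000 / (0.15·0.8000 + 0.8·0.2000) ≈ 0.4286
After 'pass': P(defective) = 0.15·0.4286 / (0.15·0.4286 + 0.8·0.5714) ≈ 0.1233
After 'fail': P(defective) = 0.85·0.1233 / (0.85·0.1233 + 0.2·0.8767) ≈ 0.3741
After 'fail': P(defective) = 0.85·0.3741 / (0.85·0.3741 + 0.2·0.6259) ≈ 0.7175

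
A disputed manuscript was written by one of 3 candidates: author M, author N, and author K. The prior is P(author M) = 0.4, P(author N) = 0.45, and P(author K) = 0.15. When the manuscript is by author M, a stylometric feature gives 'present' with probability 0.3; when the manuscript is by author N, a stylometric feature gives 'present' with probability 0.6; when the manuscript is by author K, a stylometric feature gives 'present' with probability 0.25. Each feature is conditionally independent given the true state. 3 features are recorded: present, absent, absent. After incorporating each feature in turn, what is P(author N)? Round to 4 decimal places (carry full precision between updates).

0.3510

Apply Bayes' rule sequentially, carrying P(author N) forward.
After 'present': normaliser = 0.3·0.4000 + 0.6·0.4500 + 0.25·0.1500; P(author M) ≈ 0.2807, P(author N) ≈ 0.6316, P(author K) ≈ 0.0877
After 'absent': normaliser = 0.7·0.2807 + 0.4·0.6316 + 0.75·0.0877; P(author M) ≈ 0.3816, P(author N) ≈ 0.4906, P(author K) ≈ 0.1278
After 'absent': normaliser = 0.7·0.3816 + 0.4·0.4906 + 0.75·0.1278; P(author M) ≈ 0.4777, P(author N) ≈ 0.3510, P(author K) ≈ 0.1714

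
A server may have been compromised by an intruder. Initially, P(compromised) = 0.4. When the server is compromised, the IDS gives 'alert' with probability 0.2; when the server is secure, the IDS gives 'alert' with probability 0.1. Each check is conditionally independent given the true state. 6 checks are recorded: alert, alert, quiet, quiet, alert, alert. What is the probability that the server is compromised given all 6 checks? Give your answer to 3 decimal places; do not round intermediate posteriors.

0.894

After 'alert': P(compromised) = 0.2·0.4000 / (0.2·0.4000 + 0.1·0.6000) ≈ 0.5714
After 'alert': P(compromised) = 0.2·0.5714 / (0.2·0.5714 + 0.1·0.4286) ≈ 0.7273
After 'quiet': P(compromised) = 0.8·0.7273 / (0.8·0.7273 + 0.9·0.2727) ≈ 0.7033
After 'quiet': P(compromised) = 0.8·0.7033 / (0.8·0.7033 + 0.9·0.2967) ≈ 0.6781
After 'alert': P(compromised) = 0.2·0.6781 / (0.2·0.6781 + 0.1·0.3219) ≈ 0.8082
After 'alert': P(compromised) = 0.2·0.8082 / (0.2·0.8082 + 0.1·0.1918) ≈ 0.8939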